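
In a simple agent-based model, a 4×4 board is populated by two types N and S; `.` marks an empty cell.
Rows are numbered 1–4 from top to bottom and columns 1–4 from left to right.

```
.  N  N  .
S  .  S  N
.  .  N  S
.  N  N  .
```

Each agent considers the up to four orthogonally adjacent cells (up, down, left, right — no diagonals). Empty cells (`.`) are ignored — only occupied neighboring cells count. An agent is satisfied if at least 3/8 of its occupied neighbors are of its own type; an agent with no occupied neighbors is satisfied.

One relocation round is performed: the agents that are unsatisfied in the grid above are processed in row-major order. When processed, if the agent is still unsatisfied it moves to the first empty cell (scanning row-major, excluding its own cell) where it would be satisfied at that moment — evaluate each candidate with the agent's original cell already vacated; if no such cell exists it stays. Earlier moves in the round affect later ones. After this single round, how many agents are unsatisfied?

Initially unsatisfied (in order): (2,3), (2,4), (3,3), (3,4).
  (2,3) → (1,1).
  (2,4) → (1,4).
  (3,3): now satisfied by earlier moves; stays.
  (3,4) → (2,2).
Resulting grid:
S N N N
S S . .
. . N .
. N N .
Unsatisfied now: (1,2).

1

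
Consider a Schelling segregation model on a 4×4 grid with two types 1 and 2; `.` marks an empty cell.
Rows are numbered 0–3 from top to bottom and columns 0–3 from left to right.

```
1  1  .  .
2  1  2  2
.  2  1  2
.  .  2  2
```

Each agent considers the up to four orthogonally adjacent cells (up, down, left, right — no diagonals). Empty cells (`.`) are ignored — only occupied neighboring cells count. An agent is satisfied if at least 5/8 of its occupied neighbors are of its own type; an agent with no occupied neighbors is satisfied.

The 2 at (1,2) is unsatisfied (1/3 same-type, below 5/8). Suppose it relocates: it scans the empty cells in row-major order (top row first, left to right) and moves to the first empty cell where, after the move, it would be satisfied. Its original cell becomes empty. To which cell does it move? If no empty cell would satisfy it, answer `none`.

(0,3)

Vacating (1,2). Empty cells in order:
  (0,2): 0/1 same-type → still unsatisfied.
  (0,3): 1/1 same-type → satisfied — stop here.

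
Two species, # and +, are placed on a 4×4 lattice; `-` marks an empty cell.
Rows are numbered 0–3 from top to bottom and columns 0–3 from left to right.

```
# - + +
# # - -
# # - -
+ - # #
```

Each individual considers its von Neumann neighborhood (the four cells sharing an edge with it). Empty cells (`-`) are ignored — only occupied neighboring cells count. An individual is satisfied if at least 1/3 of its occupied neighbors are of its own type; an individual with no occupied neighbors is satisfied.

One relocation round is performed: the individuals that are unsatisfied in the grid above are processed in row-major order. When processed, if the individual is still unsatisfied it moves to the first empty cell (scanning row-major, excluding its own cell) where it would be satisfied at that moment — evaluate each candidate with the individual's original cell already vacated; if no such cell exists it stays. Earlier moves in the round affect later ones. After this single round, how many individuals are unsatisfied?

0

Initially unsatisfied (in order): (3,0).
  (3,0) → (0,1).
Resulting grid:
# + + +
# # - -
# # - -
- - # #
All satisfied now.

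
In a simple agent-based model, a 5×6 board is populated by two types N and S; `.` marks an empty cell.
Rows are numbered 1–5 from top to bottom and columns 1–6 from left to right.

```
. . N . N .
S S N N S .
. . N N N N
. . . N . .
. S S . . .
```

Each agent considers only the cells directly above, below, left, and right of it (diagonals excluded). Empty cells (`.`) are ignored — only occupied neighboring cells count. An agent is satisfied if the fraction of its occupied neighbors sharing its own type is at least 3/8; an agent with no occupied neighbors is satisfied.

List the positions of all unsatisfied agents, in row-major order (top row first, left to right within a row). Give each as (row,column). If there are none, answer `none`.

(1,5), (2,5)

(1,3)N 1/1 ok
(1,5)N 0/1 unhappy
(2,1)S 1/1 ok
(2,2)S 1/2 ok
(2,3)N 3/4 ok
(2,4)N 2/3 ok
(2,5)S 0/3 unhappy
(3,3)N 2/2 ok
(3,4)N 4/4 ok
(3,5)N 2/3 ok
(3,6)N 1/1 ok
(4,4)N 1/1 ok
(5,2)S 1/1 ok
(5,3)S 1/1 ok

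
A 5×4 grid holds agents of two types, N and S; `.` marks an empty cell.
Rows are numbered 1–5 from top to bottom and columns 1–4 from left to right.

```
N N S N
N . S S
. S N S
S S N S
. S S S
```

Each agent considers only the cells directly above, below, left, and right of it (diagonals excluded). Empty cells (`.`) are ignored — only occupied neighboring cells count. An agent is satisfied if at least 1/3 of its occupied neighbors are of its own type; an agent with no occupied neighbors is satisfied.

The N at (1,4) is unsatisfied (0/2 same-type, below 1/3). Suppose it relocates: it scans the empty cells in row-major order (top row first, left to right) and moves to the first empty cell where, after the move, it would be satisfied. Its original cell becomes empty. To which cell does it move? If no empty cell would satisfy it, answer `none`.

Vacating (1,4). Empty cells in order:
  (2,2): 2/4 same-type → satisfied — stop here.

(2,2)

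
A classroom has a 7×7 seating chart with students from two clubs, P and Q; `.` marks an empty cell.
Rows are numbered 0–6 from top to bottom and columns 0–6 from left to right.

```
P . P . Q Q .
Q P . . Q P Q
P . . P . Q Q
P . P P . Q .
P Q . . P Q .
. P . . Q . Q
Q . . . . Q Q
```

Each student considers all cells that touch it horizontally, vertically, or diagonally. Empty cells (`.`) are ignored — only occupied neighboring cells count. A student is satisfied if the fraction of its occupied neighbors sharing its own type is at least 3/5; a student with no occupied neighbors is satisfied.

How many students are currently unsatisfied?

(0,0)P 1/2 ✗
(0,2)P 1/1 ✓
(0,4)Q 2/3 ✓
(0,5)Q 3/4 ✓
(1,0)Q 0/3 ✗
(1,1)P 3/4 ✓
(1,4)Q 3/5 ✓
(1,5)P 0/6 ✗
(1,6)Q 3/4 ✓
(2,0)P 2/3 ✓
(2,3)P 2/3 ✓
(2,5)Q 4/5 ✓
(2,6)Q 3/4 ✓
(3,0)P 2/3 ✓
(3,2)P 2/3 ✓
(3,3)P 3/3 ✓
(3,5)Q 3/4 ✓
(4,0)P 2/3 ✓
(4,1)Q 0/4 ✗
(4,4)P 1/4 ✗
(4,5)Q 3/4 ✓
(5,1)P 1/3 ✗
(5,4)Q 2/3 ✓
(5,6)Q 3/3 ✓
(6,0)Q 0/1 ✗
(6,5)Q 3/3 ✓
(6,6)Q 2/2 ✓
Unsatisfied: (0,0), (1,0), (1,5), (4,1), (4,4), (5,1), (6,0) — 7 in total.

7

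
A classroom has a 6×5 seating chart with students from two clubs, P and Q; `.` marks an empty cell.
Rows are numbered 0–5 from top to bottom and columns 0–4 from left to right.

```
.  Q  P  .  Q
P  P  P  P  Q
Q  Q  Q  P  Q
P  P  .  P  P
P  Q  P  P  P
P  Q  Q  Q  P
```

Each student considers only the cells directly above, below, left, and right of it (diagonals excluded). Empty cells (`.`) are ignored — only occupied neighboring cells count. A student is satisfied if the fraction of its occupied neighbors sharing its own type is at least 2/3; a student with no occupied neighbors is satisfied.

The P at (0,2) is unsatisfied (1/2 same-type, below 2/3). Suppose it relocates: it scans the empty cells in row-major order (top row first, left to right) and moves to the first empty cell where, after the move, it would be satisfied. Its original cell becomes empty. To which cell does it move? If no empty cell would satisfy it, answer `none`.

(3,2)

Vacating (0,2). Empty cells in order:
  (0,0): 1/2 same-type → still unsatisfied.
  (0,3): 1/2 same-type → still unsatisfied.
  (3,2): 3/4 same-type → satisfied — stop here.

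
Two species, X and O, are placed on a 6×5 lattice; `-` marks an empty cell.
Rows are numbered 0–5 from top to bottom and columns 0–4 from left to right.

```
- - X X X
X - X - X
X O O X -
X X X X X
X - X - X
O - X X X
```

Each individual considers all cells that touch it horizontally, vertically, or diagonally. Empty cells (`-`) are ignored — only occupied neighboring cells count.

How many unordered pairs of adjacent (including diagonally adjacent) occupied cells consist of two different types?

12

Scan each occupied cell's neighbors to the right and below (and the two forward diagonals) so each pair is counted once.
Row 0: X(0,2)–X(0,3)= X(0,2)–X(1,2)= X(0,3)–X(0,4)= X(0,3)–X(1,4)= X(0,3)–X(1,2)= X(0,4)–X(1,4)=  → 0/6 unlike.
Row 1: X(1,0)–X(2,0)= X(1,0)–O(2,1)≠ X(1,2)–O(2,2)≠ X(1,2)–X(2,3)= X(1,2)–O(2,1)≠ X(1,4)–X(2,3)=  → 3/6 unlike.
Row 2: X(2,0)–O(2,1)≠ X(2,0)–X(3,0)= X(2,0)–X(3,1)= O(2,1)–O(2,2)= O(2,1)–X(3,1)≠ O(2,1)–X(3,2)≠ O(2,1)–X(3,0)≠ O(2,2)–X(2,3)≠ O(2,2)–X(3,2)≠ O(2,2)–X(3,3)≠ O(2,2)–X(3,1)≠ X(2,3)–X(3,3)= X(2,3)–X(3,4)= X(2,3)–X(3,2)=  → 8/14 unlike.
Row 3: X(3,0)–X(3,1)= X(3,0)–X(4,0)= X(3,1)–X(3,2)= X(3,1)–X(4,2)= X(3,1)–X(4,0)= X(3,2)–X(3,3)= X(3,2)–X(4,2)= X(3,3)–X(3,4)= X(3,3)–X(4,4)= X(3,3)–X(4,2)= X(3,4)–X(4,4)=  → 0/11 unlike.
Row 4: X(4,0)–O(5,0)≠ X(4,2)–X(5,2)= X(4,2)–X(5,3)= X(4,4)–X(5,4)= X(4,4)–X(5,3)=  → 1/5 unlike.
Row 5: X(5,2)–X(5,3)= X(5,3)–X(5,4)=  → 0/2 unlike.
Total adjacent occupied pairs: 44; unlike-type pairs: 12.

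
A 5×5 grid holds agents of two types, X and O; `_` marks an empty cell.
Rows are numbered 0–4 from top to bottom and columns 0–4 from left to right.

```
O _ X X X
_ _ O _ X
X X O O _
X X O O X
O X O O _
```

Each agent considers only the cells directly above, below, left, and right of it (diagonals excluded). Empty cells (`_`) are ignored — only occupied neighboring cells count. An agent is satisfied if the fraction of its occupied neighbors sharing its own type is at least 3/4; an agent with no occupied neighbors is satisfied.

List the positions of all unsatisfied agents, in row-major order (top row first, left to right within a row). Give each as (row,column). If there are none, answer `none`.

Row 0: (0,0)O 0/0 satisfied · (0,2)X 1/2 not · (0,3)X 2/2 satisfied · (0,4)X 2/2 satisfied
Row 1: (1,2)O 1/2 not · (1,4)X 1/1 satisfied
Row 2: (2,0)X 2/2 satisfied · (2,1)X 2/3 not · (2,2)O 3/4 satisfied · (2,3)O 2/2 satisfied
Row 3: (3,0)X 2/3 not · (3,1)X 3/4 satisfied · (3,2)O 3/4 satisfied · (3,3)O 3/4 satisfied · (3,4)X 0/1 not
Row 4: (4,0)O 0/2 not · (4,1)X 1/3 not · (4,2)O 2/3 not · (4,3)O 2/2 satisfied

(0,2), (1,2), (2,1), (3,0), (3,4), (4,0), (4,1), (4,2)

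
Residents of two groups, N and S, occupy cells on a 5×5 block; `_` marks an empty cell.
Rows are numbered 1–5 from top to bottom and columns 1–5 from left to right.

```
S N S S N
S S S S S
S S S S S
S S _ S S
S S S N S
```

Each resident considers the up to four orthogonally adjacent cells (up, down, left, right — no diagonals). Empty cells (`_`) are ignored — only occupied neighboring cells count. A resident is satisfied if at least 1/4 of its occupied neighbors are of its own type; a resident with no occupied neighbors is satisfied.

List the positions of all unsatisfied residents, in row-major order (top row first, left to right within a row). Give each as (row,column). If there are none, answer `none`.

Row 1: (1,1)S 1/2 ok · (1,2)N 0/3 unhappy · (1,3)S 2/3 ok · (1,4)S 2/3 ok · (1,5)N 0/2 unhappy
Row 2: (2,1)S 3/3 ok · (2,2)S 3/4 ok · (2,3)S 4/4 ok · (2,4)S 4/4 ok · (2,5)S 2/3 ok
Row 3: (3,1)S 3/3 ok · (3,2)S 4/4 ok · (3,3)S 3/3 ok · (3,4)S 4/4 ok · (3,5)S 3/3 ok
Row 4: (4,1)S 3/3 ok · (4,2)S 3/3 ok · (4,4)S 2/3 ok · (4,5)S 3/3 ok
Row 5: (5,1)S 2/2 ok · (5,2)S 3/3 ok · (5,3)S 1/2 ok · (5,4)N 0/3 unhappy · (5,5)S 1/2 ok

(1,2), (1,5), (5,4)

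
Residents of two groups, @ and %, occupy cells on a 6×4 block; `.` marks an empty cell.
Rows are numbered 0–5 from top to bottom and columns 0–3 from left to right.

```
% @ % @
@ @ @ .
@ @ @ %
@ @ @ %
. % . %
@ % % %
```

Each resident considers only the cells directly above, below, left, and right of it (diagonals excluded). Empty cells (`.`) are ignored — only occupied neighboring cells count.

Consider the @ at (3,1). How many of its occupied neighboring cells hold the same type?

Occupied neighbors of (3,1): (2,1)=@, (4,1)=%, (3,0)=@, (3,2)=@.
Same type (@): 3 of 4.

3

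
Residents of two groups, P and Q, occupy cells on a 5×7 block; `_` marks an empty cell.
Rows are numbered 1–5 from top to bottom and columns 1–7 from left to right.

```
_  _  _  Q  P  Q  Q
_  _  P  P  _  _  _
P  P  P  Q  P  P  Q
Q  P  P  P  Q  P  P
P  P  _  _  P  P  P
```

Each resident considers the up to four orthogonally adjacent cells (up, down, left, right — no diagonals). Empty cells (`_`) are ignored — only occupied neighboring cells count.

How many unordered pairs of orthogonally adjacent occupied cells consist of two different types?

16

Scan each occupied cell's neighbors to the right and below so each pair is counted once.
From row 1: 3 unlike of 4 pairs (running 3/4).
From row 2: 1 unlike of 3 pairs (running 4/7).
From row 3: 7 unlike of 13 pairs (running 11/20).
From row 4: 5 unlike of 11 pairs (running 16/31).
From row 5: 0 unlike of 3 pairs (running 16/34).
Total adjacent occupied pairs: 34; unlike-type pairs: 16.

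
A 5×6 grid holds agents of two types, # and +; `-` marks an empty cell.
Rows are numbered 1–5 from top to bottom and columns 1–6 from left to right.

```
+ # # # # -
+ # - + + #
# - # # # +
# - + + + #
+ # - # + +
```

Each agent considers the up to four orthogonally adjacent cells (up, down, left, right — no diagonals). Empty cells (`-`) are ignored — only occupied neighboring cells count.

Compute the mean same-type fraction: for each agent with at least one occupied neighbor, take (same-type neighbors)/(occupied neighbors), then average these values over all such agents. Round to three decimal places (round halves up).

Row 1: (1,1)+ 1/2 · (1,2)# 2/3 · (1,3)# 2/2 · (1,4)# 2/3 · (1,5)# 1/2
Row 2: (2,1)+ 1/3 · (2,2)# 1/2 · (2,4)+ 1/3 · (2,5)+ 1/4 · (2,6)# 0/2
Row 3: (3,1)# 1/2 · (3,3)# 1/2 · (3,4)# 2/4 · (3,5)# 1/4 · (3,6)+ 0/3
Row 4: (4,1)# 1/2 · (4,3)+ 1/2 · (4,4)+ 2/4 · (4,5)+ 2/4 · (4,6)# 0/3
Row 5: (5,1)+ 0/2 · (5,2)# 0/1 · (5,4)# 0/2 · (5,5)+ 2/3 · (5,6)+ 1/2
Sum over 25 agents: 1/2 + 2/3 + 2/2 + 2/3 + 1/2 + 1/3 + 1/2 + 1/3 + 1/4 + 0/2 + 1/2 + 1/2 + 2/4 + 1/4 + 0/3 + 1/2 + 1/2 + 2/4 + 2/4 + 0/3 + 0/2 + 0/1 + 0/2 + 2/3 + 1/2 = 29/3; mean = 29/3 ÷ 25 = 29/75 = 0.386666… → 0.387.

0.387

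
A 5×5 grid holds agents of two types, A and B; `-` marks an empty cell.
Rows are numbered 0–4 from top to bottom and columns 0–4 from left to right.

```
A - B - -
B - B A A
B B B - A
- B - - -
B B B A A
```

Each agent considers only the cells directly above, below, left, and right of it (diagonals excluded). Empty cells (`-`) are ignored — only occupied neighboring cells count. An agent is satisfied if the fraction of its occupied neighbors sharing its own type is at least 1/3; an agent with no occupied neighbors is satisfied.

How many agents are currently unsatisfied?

1

(0,0)A 0/1 ✗
(0,2)B 1/1 ✓
(1,0)B 1/2 ✓
(1,2)B 2/3 ✓
(1,3)A 1/2 ✓
(1,4)A 2/2 ✓
(2,0)B 2/2 ✓
(2,1)B 3/3 ✓
(2,2)B 2/2 ✓
(2,4)A 1/1 ✓
(3,1)B 2/2 ✓
(4,0)B 1/1 ✓
(4,1)B 3/3 ✓
(4,2)B 1/2 ✓
(4,3)A 1/2 ✓
(4,4)A 1/1 ✓
Unsatisfied: (0,0) — 1 in total.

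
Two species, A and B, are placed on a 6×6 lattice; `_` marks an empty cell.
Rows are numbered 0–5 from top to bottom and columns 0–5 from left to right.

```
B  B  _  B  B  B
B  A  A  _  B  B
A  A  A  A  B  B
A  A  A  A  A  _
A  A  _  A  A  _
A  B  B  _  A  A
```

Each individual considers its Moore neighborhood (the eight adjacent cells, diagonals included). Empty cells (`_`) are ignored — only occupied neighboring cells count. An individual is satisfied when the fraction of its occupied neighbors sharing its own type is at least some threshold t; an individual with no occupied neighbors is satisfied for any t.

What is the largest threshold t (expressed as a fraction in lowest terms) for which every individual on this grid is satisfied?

1/4

Row 0: (0,0)B 2/3 · (0,1)B 2/4 · (0,3)B 2/3 · (0,4)B 4/4 · (0,5)B 3/3
Row 1: (1,0)B 2/5 · (1,1)A 4/7 · (1,2)A 4/6 · (1,4)B 6/7 · (1,5)B 5/5
Row 2: (2,0)A 4/5 · (2,1)A 7/8 · (2,2)A 7/7 · (2,3)A 5/7 · (2,4)B 3/6 · (2,5)B 3/4
Row 3: (3,0)A 5/5 · (3,1)A 7/7 · (3,2)A 7/7 · (3,3)A 6/7 · (3,4)A 4/6
Row 4: (4,0)A 4/5 · (4,1)A 5/7 · (4,3)A 5/6 · (4,4)A 5/5
Row 5: (5,0)A 2/3 · (5,1)B 1/4 · (5,2)B 1/3 · (5,4)A 3/3 · (5,5)A 2/2
The smallest same-type fraction is 1/4 at (5,1), which reduces to 1/4. Any threshold above that leaves this individual unsatisfied.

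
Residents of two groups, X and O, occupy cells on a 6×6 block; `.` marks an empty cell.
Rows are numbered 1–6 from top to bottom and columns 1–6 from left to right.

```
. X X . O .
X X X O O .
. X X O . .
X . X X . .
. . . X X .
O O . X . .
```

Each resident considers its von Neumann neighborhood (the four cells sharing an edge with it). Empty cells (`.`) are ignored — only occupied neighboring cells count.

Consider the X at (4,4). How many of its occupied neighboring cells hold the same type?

Occupied neighbors of (4,4): (3,4)=O, (5,4)=X, (4,3)=X.
Same type (X): 2 of 3.

2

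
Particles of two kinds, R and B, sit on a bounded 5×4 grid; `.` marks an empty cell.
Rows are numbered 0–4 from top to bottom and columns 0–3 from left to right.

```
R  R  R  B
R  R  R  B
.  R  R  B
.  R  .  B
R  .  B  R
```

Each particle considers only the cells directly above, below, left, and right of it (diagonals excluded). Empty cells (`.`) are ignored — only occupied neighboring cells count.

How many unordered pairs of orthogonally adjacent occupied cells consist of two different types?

5

Scan each occupied cell's neighbors to the right and below so each pair is counted once.
From row 0: 1 unlike of 7 pairs (running 1/7).
From row 1: 1 unlike of 6 pairs (running 2/13).
From row 2: 1 unlike of 4 pairs (running 3/17).
From row 3: 1 unlike of 1 pairs (running 4/18).
From row 4: 1 unlike of 1 pairs (running 5/19).
Total adjacent occupied pairs: 19; unlike-type pairs: 5.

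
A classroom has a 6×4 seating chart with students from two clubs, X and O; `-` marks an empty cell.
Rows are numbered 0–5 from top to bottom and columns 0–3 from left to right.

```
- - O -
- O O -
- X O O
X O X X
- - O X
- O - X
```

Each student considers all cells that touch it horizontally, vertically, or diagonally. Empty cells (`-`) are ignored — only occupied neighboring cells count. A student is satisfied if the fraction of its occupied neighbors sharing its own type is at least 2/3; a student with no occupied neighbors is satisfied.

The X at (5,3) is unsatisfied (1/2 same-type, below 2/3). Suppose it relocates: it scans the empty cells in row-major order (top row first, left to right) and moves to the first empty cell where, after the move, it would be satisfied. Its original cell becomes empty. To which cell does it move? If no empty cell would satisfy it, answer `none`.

none

Vacating (5,3). Empty cells in order:
  (0,0): 0/1 same-type → still unsatisfied.
  (0,1): 0/3 same-type → still unsatisfied.
  (0,3): 0/2 same-type → still unsatisfied.
  (1,0): 1/2 same-type → still unsatisfied.
  (1,3): 0/4 same-type → still unsatisfied.
  (2,0): 2/4 same-type → still unsatisfied.
  (4,0): 1/3 same-type → still unsatisfied.
  (4,1): 2/5 same-type → still unsatisfied.
  (5,0): 0/1 same-type → still unsatisfied.
  (5,2): 1/3 same-type → still unsatisfied.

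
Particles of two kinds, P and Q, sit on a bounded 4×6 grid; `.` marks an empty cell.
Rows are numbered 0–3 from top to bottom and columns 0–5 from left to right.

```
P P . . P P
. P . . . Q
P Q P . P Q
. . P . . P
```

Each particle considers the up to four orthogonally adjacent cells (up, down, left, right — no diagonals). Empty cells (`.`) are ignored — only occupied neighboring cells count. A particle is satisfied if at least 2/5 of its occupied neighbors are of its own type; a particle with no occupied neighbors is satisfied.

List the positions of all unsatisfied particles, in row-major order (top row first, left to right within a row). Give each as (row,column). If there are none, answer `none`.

(2,0), (2,1), (2,4), (2,5), (3,5)

Row 0: (0,0)P 1/1 ✓ · (0,1)P 2/2 ✓ · (0,4)P 1/1 ✓ · (0,5)P 1/2 ✓
Row 1: (1,1)P 1/2 ✓ · (1,5)Q 1/2 ✓
Row 2: (2,0)P 0/1 ✗ · (2,1)Q 0/3 ✗ · (2,2)P 1/2 ✓ · (2,4)P 0/1 ✗ · (2,5)Q 1/3 ✗
Row 3: (3,2)P 1/1 ✓ · (3,5)P 0/1 ✗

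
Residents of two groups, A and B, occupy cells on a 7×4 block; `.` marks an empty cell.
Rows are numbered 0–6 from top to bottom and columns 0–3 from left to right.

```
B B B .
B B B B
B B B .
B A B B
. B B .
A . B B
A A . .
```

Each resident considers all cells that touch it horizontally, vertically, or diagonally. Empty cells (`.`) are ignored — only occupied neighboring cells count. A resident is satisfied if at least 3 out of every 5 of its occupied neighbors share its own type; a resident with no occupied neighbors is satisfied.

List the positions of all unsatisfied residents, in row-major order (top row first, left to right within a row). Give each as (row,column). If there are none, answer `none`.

(3,1)

(0,0)B 3/3 ✓
(0,1)B 5/5 ✓
(0,2)B 4/4 ✓
(1,0)B 5/5 ✓
(1,1)B 8/8 ✓
(1,2)B 6/6 ✓
(1,3)B 3/3 ✓
(2,0)B 4/5 ✓
(2,1)B 7/8 ✓
(2,2)B 6/7 ✓
(3,0)B 3/4 ✓
(3,1)A 0/7 ✗
(3,2)B 5/6 ✓
(3,3)B 3/3 ✓
(4,1)B 4/6 ✓
(4,2)B 5/6 ✓
(5,0)A 2/3 ✓
(5,2)B 3/4 ✓
(5,3)B 2/2 ✓
(6,0)A 2/2 ✓
(6,1)A 2/3 ✓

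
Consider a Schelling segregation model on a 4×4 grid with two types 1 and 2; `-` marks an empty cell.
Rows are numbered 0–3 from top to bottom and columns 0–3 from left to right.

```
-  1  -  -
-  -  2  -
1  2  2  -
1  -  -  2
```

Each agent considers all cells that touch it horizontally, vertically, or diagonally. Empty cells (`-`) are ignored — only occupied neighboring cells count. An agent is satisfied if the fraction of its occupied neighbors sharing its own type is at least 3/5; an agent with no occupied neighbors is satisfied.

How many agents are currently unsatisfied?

(0,1)1 0/1 not
(1,2)2 2/3 satisfied
(2,0)1 1/2 not
(2,1)2 2/4 not
(2,2)2 3/3 satisfied
(3,0)1 1/2 not
(3,3)2 1/1 satisfied
Unsatisfied: (0,1), (2,0), (2,1), (3,0) — 4 in total.

4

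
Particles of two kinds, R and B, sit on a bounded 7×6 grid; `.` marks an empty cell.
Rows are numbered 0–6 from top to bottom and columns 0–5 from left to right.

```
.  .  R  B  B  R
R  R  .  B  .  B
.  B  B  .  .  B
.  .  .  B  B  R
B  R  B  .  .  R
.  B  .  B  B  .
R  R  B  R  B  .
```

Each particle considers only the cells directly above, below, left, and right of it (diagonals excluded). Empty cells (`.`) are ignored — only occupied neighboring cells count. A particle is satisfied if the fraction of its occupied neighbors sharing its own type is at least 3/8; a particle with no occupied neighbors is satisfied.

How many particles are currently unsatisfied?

10

Row 0: (0,2)R 0/1 ✗ · (0,3)B 2/3 ✓ · (0,4)B 1/2 ✓ · (0,5)R 0/2 ✗
Row 1: (1,0)R 1/1 ✓ · (1,1)R 1/2 ✓ · (1,3)B 1/1 ✓ · (1,5)B 1/2 ✓
Row 2: (2,1)B 1/2 ✓ · (2,2)B 1/1 ✓ · (2,5)B 1/2 ✓
Row 3: (3,3)B 1/1 ✓ · (3,4)B 1/2 ✓ · (3,5)R 1/3 ✗
Row 4: (4,0)B 0/1 ✗ · (4,1)R 0/3 ✗ · (4,2)B 0/1 ✗ · (4,5)R 1/1 ✓
Row 5: (5,1)B 0/2 ✗ · (5,3)B 1/2 ✓ · (5,4)B 2/2 ✓
Row 6: (6,0)R 1/1 ✓ · (6,1)R 1/3 ✗ · (6,2)B 0/2 ✗ · (6,3)R 0/3 ✗ · (6,4)B 1/2 ✓
Unsatisfied: (0,2), (0,5), (3,5), (4,0), (4,1), (4,2), (5,1), (6,1), (6,2), (6,3) — 10 in total.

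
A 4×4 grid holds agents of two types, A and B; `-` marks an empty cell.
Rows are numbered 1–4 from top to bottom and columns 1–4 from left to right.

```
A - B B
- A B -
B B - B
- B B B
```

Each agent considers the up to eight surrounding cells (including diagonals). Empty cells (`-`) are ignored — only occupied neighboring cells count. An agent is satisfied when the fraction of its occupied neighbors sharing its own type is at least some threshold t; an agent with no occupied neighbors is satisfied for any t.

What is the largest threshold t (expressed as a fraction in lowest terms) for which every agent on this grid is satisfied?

(1,1)A 1/1
(1,3)B 2/3
(1,4)B 2/2
(2,2)A 1/5
(2,3)B 4/5
(3,1)B 2/3
(3,2)B 4/5
(3,4)B 3/3
(4,2)B 3/3
(4,3)B 4/4
(4,4)B 2/2
The smallest same-type fraction is 1/5 at (2,2), which reduces to 1/5. Any threshold above that leaves this agent unsatisfied.

1/5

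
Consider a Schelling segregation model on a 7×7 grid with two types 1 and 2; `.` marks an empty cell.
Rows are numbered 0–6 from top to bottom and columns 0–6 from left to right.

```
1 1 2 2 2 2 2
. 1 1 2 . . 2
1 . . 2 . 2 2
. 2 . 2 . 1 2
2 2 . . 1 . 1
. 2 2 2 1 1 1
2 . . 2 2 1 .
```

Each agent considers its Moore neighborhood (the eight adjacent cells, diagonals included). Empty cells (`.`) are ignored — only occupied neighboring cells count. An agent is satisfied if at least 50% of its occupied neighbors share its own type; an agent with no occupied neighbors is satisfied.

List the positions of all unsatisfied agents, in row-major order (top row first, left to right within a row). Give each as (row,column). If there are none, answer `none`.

(0,2), (1,2), (3,5), (6,4)

(0,0)1 2/2 ✓
(0,1)1 3/4 ✓
(0,2)2 2/5 ✗
(0,3)2 3/4 ✓
(0,4)2 3/3 ✓
(0,5)2 3/3 ✓
(0,6)2 2/2 ✓
(1,1)1 4/5 ✓
(1,2)1 2/6 ✗
(1,3)2 4/5 ✓
(1,6)2 4/4 ✓
(2,0)1 1/2 ✓
(2,3)2 2/3 ✓
(2,5)2 3/4 ✓
(2,6)2 3/4 ✓
(3,1)2 2/3 ✓
(3,3)2 1/2 ✓
(3,5)1 2/5 ✗
(3,6)2 2/4 ✓
(4,0)2 3/3 ✓
(4,1)2 4/4 ✓
(4,4)1 3/5 ✓
(4,6)1 3/4 ✓
(5,1)2 4/4 ✓
(5,2)2 4/4 ✓
(5,3)2 3/5 ✓
(5,4)1 3/6 ✓
(5,5)1 5/6 ✓
(5,6)1 3/3 ✓
(6,0)2 1/1 ✓
(6,3)2 3/4 ✓
(6,4)2 2/5 ✗
(6,5)1 3/4 ✓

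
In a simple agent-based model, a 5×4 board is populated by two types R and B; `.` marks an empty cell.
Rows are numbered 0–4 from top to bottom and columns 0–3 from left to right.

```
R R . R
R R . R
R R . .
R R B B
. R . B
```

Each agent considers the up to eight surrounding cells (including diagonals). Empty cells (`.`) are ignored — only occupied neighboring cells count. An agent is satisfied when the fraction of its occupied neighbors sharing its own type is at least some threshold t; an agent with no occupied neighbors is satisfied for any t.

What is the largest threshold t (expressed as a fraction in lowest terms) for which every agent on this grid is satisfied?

2/5

(0,0)R 3/3
(0,1)R 3/3
(0,3)R 1/1
(1,0)R 5/5
(1,1)R 5/5
(1,3)R 1/1
(2,0)R 5/5
(2,1)R 5/6
(3,0)R 4/4
(3,1)R 4/5
(3,2)B 2/5
(3,3)B 2/2
(4,1)R 2/3
(4,3)B 2/2
The smallest same-type fraction is 2/5 at (3,2), which reduces to 2/5. Any threshold above that leaves this agent unsatisfied.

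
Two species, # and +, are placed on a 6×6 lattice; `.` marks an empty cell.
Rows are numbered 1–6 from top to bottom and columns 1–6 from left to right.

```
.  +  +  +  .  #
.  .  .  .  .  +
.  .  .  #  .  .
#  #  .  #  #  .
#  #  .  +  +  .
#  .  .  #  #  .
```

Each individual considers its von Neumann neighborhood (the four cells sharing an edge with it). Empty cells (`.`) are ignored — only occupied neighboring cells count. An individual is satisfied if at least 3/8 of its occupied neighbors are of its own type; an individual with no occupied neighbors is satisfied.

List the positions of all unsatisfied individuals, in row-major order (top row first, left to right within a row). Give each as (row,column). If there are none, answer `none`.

(1,6), (2,6), (5,4), (5,5)

(1,2)+ 1/1 satisfied
(1,3)+ 2/2 satisfied
(1,4)+ 1/1 satisfied
(1,6)# 0/1 not
(2,6)+ 0/1 not
(3,4)# 1/1 satisfied
(4,1)# 2/2 satisfied
(4,2)# 2/2 satisfied
(4,4)# 2/3 satisfied
(4,5)# 1/2 satisfied
(5,1)# 3/3 satisfied
(5,2)# 2/2 satisfied
(5,4)+ 1/3 not
(5,5)+ 1/3 not
(6,1)# 1/1 satisfied
(6,4)# 1/2 satisfied
(6,5)# 1/2 satisfied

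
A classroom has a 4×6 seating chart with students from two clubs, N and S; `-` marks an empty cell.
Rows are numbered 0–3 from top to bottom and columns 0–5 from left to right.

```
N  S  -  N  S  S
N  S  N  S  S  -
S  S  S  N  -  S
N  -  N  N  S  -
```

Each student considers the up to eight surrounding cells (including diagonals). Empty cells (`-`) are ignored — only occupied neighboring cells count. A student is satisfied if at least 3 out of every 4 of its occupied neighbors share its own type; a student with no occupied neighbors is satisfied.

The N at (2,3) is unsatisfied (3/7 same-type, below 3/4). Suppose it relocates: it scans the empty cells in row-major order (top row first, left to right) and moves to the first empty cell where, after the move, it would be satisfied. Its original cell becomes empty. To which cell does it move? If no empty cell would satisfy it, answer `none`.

none

Vacating (2,3). Empty cells in order:
  (0,2): 2/5 same-type → still unsatisfied.
  (1,5): 0/4 same-type → still unsatisfied.
  (2,4): 1/5 same-type → still unsatisfied.
  (3,1): 2/5 same-type → still unsatisfied.
  (3,5): 0/2 same-type → still unsatisfied.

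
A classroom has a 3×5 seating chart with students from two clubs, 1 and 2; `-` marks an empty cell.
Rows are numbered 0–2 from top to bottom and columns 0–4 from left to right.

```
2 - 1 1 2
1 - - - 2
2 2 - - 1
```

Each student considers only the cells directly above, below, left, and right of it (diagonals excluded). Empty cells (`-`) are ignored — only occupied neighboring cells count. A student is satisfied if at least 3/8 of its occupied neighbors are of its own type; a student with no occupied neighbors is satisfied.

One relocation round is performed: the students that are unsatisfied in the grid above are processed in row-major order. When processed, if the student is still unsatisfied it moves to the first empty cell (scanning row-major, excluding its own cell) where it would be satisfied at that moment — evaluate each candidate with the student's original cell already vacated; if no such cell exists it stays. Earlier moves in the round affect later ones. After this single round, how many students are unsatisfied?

0

Initially unsatisfied (in order): (0,0), (1,0), (2,4).
  (0,0) → (1,1).
  (1,0) → (0,0).
  (2,4) → (0,1).
Resulting grid:
1 1 1 1 2
- 2 - - 2
2 2 - - -
All satisfied now.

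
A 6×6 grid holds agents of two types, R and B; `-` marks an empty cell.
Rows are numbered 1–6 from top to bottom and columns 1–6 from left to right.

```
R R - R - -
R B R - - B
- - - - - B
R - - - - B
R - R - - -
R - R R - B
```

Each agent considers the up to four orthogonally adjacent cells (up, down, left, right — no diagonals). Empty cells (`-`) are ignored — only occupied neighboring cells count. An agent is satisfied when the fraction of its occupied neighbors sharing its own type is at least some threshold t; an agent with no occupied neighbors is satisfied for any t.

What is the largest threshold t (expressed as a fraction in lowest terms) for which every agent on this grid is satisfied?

0/1

Row 1: (1,1)R 2/2 · (1,2)R 1/2 · (1,4)R — no occupied neighbors
Row 2: (2,1)R 1/2 · (2,2)B 0/3 · (2,3)R 0/1 · (2,6)B 1/1
Row 3: (3,6)B 2/2
Row 4: (4,1)R 1/1 · (4,6)B 1/1
Row 5: (5,1)R 2/2 · (5,3)R 1/1
Row 6: (6,1)R 1/1 · (6,3)R 2/2 · (6,4)R 1/1 · (6,6)B — no occupied neighbors
The smallest same-type fraction is 0/3 at (2,2), which reduces to 0/1. Any threshold above that leaves this agent unsatisfied.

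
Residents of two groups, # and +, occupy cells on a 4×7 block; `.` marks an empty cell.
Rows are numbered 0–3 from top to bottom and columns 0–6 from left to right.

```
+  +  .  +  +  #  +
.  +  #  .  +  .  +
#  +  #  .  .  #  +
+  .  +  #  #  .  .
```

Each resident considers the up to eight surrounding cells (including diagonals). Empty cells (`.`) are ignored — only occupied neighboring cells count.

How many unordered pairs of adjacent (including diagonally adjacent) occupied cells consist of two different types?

Scan each occupied cell's neighbors to the right and below (and the two forward diagonals) so each pair is counted once.
Row 0: +(0,0)–+(0,1)= +(0,0)–+(1,1)= +(0,1)–+(1,1)= +(0,1)–#(1,2)≠ +(0,3)–+(0,4)= +(0,3)–+(1,4)= +(0,3)–#(1,2)≠ +(0,4)–#(0,5)≠ +(0,4)–+(1,4)= #(0,5)–+(0,6)≠ #(0,5)–+(1,6)≠ #(0,5)–+(1,4)≠ +(0,6)–+(1,6)=  → 6/13 unlike.
Row 1: +(1,1)–#(1,2)≠ +(1,1)–+(2,1)= +(1,1)–#(2,2)≠ +(1,1)–#(2,0)≠ #(1,2)–#(2,2)= #(1,2)–+(2,1)≠ +(1,4)–#(2,5)≠ +(1,6)–+(2,6)= +(1,6)–#(2,5)≠  → 6/9 unlike.
Row 2: #(2,0)–+(2,1)≠ #(2,0)–+(3,0)≠ +(2,1)–#(2,2)≠ +(2,1)–+(3,2)= +(2,1)–+(3,0)= #(2,2)–+(3,2)≠ #(2,2)–#(3,3)= #(2,5)–+(2,6)≠ #(2,5)–#(3,4)=  → 5/9 unlike.
Row 3: +(3,2)–#(3,3)≠ #(3,3)–#(3,4)=  → 1/2 unlike.
Total adjacent occupied pairs: 33; unlike-type pairs: 18.

18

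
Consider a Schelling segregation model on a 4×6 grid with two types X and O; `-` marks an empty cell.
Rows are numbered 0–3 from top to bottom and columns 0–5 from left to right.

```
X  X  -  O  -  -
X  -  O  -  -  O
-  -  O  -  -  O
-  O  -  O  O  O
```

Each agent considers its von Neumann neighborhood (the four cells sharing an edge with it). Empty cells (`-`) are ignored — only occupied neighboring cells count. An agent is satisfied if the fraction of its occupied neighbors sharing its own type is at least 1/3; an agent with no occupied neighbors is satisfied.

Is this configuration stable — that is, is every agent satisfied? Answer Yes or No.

(0,0)X 2/2 ok
(0,1)X 1/1 ok
(0,3)O 0/0 ok
(1,0)X 1/1 ok
(1,2)O 1/1 ok
(1,5)O 1/1 ok
(2,2)O 1/1 ok
(2,5)O 2/2 ok
(3,1)O 0/0 ok
(3,3)O 1/1 ok
(3,4)O 2/2 ok
(3,5)O 2/2 ok
All meet the threshold, so the configuration is stable.

Yes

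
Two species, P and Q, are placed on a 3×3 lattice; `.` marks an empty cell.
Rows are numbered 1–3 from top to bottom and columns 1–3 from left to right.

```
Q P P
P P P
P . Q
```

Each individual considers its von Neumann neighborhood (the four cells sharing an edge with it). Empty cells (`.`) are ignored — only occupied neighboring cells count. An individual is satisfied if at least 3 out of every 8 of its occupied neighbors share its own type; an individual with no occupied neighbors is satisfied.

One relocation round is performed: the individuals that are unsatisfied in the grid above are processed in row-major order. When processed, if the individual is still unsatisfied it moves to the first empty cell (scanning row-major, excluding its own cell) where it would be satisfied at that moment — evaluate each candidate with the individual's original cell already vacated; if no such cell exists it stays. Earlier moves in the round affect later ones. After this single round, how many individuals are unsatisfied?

2

Initially unsatisfied (in order): (1,1), (3,3).
  (1,1): no empty cell satisfies it; stays.
  (3,3): no empty cell satisfies it; stays.
Resulting grid:
Q P P
P P P
P . Q
Unsatisfied now: (1,1), (3,3).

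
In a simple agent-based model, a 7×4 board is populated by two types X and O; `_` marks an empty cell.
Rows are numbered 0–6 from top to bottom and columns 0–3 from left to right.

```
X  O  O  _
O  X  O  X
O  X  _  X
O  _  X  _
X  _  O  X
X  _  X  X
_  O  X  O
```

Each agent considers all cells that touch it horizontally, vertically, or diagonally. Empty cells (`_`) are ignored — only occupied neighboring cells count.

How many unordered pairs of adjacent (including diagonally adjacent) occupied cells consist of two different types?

25

Scan each occupied cell's neighbors to the right and below (and the two forward diagonals) so each pair is counted once.
Row 0: X(0,0)–O(0,1)≠ X(0,0)–O(1,0)≠ X(0,0)–X(1,1)= O(0,1)–O(0,2)= O(0,1)–X(1,1)≠ O(0,1)–O(1,2)= O(0,1)–O(1,0)= O(0,2)–O(1,2)= O(0,2)–X(1,3)≠ O(0,2)–X(1,1)≠  → 5/10 unlike.
Row 1: O(1,0)–X(1,1)≠ O(1,0)–O(2,0)= O(1,0)–X(2,1)≠ X(1,1)–O(1,2)≠ X(1,1)–X(2,1)= X(1,1)–O(2,0)≠ O(1,2)–X(1,3)≠ O(1,2)–X(2,3)≠ O(1,2)–X(2,1)≠ X(1,3)–X(2,3)=  → 7/10 unlike.
Row 2: O(2,0)–X(2,1)≠ O(2,0)–O(3,0)= X(2,1)–X(3,2)= X(2,1)–O(3,0)≠ X(2,3)–X(3,2)=  → 2/5 unlike.
Row 3: O(3,0)–X(4,0)≠ X(3,2)–O(4,2)≠ X(3,2)–X(4,3)=  → 2/3 unlike.
Row 4: X(4,0)–X(5,0)= O(4,2)–X(4,3)≠ O(4,2)–X(5,2)≠ O(4,2)–X(5,3)≠ X(4,3)–X(5,3)= X(4,3)–X(5,2)=  → 3/6 unlike.
Row 5: X(5,0)–O(6,1)≠ X(5,2)–X(5,3)= X(5,2)–X(6,2)= X(5,2)–O(6,3)≠ X(5,2)–O(6,1)≠ X(5,3)–O(6,3)≠ X(5,3)–X(6,2)=  → 4/7 unlike.
Row 6: O(6,1)–X(6,2)≠ X(6,2)–O(6,3)≠  → 2/2 unlike.
Total adjacent occupied pairs: 43; unlike-type pairs: 25.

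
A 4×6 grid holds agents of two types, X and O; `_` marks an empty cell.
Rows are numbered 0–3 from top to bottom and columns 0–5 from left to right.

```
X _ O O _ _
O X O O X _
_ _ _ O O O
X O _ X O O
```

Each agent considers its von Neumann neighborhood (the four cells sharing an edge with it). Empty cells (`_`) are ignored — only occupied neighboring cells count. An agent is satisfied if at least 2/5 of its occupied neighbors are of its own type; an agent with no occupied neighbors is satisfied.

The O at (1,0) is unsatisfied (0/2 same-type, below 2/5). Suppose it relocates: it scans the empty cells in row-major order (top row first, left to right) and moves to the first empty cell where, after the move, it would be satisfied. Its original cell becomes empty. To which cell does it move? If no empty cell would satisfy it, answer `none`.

(0,4)

Vacating (1,0). Empty cells in order:
  (0,1): 1/3 same-type → still unsatisfied.
  (0,4): 1/2 same-type → satisfied — stop here.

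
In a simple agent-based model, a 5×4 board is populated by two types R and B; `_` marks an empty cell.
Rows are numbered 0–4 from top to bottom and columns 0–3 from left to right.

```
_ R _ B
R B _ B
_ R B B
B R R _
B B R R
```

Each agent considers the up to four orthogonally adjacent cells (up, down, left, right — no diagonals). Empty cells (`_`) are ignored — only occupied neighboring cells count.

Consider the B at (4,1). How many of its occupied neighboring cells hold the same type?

1

Occupied neighbors of (4,1): (3,1)=R, (4,0)=B, (4,2)=R.
Same type (B): 1 of 3.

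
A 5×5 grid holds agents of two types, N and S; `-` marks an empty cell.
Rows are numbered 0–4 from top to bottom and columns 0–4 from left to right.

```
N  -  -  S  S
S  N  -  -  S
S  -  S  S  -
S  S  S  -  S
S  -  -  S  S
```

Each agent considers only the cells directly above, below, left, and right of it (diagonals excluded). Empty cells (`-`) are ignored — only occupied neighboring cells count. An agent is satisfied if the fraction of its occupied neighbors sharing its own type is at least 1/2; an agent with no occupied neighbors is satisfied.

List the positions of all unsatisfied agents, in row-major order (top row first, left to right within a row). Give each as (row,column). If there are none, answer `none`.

(0,0), (1,0), (1,1)

Row 0: (0,0)N 0/1 unhappy · (0,3)S 1/1 ok · (0,4)S 2/2 ok
Row 1: (1,0)S 1/3 unhappy · (1,1)N 0/1 unhappy · (1,4)S 1/1 ok
Row 2: (2,0)S 2/2 ok · (2,2)S 2/2 ok · (2,3)S 1/1 ok
Row 3: (3,0)S 3/3 ok · (3,1)S 2/2 ok · (3,2)S 2/2 ok · (3,4)S 1/1 ok
Row 4: (4,0)S 1/1 ok · (4,3)S 1/1 ok · (4,4)S 2/2 ok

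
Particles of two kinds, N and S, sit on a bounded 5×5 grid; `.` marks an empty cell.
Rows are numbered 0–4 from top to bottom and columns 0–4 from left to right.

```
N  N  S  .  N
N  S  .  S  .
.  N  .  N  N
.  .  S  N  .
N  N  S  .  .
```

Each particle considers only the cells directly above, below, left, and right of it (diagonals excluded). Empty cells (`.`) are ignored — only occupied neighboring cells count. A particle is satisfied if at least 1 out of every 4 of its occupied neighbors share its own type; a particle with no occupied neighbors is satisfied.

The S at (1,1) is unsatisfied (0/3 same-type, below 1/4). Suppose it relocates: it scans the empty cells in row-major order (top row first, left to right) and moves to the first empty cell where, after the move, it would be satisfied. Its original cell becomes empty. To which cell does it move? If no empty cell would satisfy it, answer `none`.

Vacating (1,1). Empty cells in order:
  (0,3): 2/3 same-type → satisfied — stop here.

(0,3)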